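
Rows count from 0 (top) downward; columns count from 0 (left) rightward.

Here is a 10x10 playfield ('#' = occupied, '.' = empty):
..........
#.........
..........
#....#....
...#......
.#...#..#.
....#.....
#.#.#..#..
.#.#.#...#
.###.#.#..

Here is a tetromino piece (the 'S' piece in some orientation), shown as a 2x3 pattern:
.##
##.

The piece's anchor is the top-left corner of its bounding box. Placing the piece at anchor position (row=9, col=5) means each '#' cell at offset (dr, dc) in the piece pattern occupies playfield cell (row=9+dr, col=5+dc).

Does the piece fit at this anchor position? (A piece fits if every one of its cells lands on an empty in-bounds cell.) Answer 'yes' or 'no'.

Check each piece cell at anchor (9, 5):
  offset (0,1) -> (9,6): empty -> OK
  offset (0,2) -> (9,7): occupied ('#') -> FAIL
  offset (1,0) -> (10,5): out of bounds -> FAIL
  offset (1,1) -> (10,6): out of bounds -> FAIL
All cells valid: no

Answer: no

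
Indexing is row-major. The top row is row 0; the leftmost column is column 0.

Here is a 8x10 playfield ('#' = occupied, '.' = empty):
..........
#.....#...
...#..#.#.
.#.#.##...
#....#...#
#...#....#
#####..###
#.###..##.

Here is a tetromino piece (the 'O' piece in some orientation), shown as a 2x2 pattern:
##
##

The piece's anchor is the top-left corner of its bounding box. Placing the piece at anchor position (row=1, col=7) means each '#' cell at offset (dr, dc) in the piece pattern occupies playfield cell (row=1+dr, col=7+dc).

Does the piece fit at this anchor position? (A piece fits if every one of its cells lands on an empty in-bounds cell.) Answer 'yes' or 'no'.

Check each piece cell at anchor (1, 7):
  offset (0,0) -> (1,7): empty -> OK
  offset (0,1) -> (1,8): empty -> OK
  offset (1,0) -> (2,7): empty -> OK
  offset (1,1) -> (2,8): occupied ('#') -> FAIL
All cells valid: no

Answer: no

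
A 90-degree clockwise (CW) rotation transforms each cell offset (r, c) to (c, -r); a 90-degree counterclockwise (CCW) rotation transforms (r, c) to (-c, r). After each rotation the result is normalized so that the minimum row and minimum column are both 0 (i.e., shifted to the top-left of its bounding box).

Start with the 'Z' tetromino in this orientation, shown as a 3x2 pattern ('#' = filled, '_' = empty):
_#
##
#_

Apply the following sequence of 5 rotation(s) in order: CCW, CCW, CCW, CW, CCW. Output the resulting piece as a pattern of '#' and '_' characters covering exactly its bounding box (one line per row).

Start:
_#
##
#_
After rotation 1 (CCW):
##_
_##
After rotation 2 (CCW):
_#
##
#_
After rotation 3 (CCW):
##_
_##
After rotation 4 (CW):
_#
##
#_
After rotation 5 (CCW):
##_
_##

Answer: ##_
_##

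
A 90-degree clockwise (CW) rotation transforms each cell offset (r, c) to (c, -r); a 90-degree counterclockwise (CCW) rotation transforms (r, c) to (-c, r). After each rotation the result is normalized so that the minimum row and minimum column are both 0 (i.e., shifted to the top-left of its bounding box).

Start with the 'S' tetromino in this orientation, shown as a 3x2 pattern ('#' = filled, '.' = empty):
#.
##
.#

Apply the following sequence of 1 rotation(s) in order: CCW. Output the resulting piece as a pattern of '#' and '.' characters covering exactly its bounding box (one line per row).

Start:
#.
##
.#
After rotation 1 (CCW):
.##
##.

Answer: .##
##.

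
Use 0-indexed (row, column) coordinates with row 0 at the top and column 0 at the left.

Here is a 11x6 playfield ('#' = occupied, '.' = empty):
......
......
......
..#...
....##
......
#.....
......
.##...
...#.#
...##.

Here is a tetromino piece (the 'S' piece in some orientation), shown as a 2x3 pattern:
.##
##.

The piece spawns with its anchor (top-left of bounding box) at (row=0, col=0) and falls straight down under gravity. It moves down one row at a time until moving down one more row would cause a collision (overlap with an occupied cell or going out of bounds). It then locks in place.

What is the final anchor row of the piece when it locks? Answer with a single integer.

Spawn at (row=0, col=0). Try each row:
  row 0: fits
  row 1: fits
  row 2: fits
  row 3: blocked -> lock at row 2

Answer: 2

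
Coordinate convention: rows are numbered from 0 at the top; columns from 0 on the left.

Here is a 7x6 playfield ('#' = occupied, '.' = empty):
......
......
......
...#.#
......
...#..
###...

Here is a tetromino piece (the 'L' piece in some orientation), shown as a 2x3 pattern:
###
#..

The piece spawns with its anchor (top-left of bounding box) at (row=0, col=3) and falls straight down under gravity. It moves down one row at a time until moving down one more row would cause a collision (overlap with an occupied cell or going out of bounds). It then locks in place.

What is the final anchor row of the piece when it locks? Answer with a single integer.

Answer: 1

Derivation:
Spawn at (row=0, col=3). Try each row:
  row 0: fits
  row 1: fits
  row 2: blocked -> lock at row 1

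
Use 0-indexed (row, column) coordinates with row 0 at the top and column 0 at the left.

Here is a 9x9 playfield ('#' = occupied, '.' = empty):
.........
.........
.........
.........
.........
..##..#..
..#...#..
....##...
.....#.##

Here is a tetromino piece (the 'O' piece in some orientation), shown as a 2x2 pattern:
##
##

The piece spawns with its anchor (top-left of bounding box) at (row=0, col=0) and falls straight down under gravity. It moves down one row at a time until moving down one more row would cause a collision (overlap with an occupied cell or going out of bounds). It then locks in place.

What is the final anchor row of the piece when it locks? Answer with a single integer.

Answer: 7

Derivation:
Spawn at (row=0, col=0). Try each row:
  row 0: fits
  row 1: fits
  row 2: fits
  row 3: fits
  row 4: fits
  row 5: fits
  row 6: fits
  row 7: fits
  row 8: blocked -> lock at row 7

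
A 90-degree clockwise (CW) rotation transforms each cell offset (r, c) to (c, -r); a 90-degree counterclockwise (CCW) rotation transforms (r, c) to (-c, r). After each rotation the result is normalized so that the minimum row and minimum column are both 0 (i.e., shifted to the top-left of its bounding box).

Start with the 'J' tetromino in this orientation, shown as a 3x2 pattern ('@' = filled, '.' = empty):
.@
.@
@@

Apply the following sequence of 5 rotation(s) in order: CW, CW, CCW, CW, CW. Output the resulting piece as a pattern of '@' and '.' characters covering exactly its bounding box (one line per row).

Start:
.@
.@
@@
After rotation 1 (CW):
@..
@@@
After rotation 2 (CW):
@@
@.
@.
After rotation 3 (CCW):
@..
@@@
After rotation 4 (CW):
@@
@.
@.
After rotation 5 (CW):
@@@
..@

Answer: @@@
..@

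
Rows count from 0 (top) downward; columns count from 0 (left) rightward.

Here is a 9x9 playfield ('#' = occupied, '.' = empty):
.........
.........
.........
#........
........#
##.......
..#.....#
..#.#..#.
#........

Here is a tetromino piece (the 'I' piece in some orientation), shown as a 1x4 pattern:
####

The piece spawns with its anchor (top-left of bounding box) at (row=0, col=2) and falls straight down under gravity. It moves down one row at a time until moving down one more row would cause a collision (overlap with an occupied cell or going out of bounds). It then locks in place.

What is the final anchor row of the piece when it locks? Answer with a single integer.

Spawn at (row=0, col=2). Try each row:
  row 0: fits
  row 1: fits
  row 2: fits
  row 3: fits
  row 4: fits
  row 5: fits
  row 6: blocked -> lock at row 5

Answer: 5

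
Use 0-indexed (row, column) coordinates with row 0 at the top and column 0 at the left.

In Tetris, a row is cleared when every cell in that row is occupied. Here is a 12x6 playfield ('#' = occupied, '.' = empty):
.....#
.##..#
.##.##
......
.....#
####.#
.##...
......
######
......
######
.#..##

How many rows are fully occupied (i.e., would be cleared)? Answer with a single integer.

Check each row:
  row 0: 5 empty cells -> not full
  row 1: 3 empty cells -> not full
  row 2: 2 empty cells -> not full
  row 3: 6 empty cells -> not full
  row 4: 5 empty cells -> not full
  row 5: 1 empty cell -> not full
  row 6: 4 empty cells -> not full
  row 7: 6 empty cells -> not full
  row 8: 0 empty cells -> FULL (clear)
  row 9: 6 empty cells -> not full
  row 10: 0 empty cells -> FULL (clear)
  row 11: 3 empty cells -> not full
Total rows cleared: 2

Answer: 2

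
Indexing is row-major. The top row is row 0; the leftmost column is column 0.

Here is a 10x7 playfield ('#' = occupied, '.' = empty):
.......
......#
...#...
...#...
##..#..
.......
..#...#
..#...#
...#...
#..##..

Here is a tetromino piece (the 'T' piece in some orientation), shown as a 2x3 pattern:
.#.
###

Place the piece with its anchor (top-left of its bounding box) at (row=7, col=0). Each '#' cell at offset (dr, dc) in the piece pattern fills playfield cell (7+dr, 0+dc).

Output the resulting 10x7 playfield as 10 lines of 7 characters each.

Fill (7+0,0+1) = (7,1)
Fill (7+1,0+0) = (8,0)
Fill (7+1,0+1) = (8,1)
Fill (7+1,0+2) = (8,2)

Answer: .......
......#
...#...
...#...
##..#..
.......
..#...#
.##...#
####...
#..##..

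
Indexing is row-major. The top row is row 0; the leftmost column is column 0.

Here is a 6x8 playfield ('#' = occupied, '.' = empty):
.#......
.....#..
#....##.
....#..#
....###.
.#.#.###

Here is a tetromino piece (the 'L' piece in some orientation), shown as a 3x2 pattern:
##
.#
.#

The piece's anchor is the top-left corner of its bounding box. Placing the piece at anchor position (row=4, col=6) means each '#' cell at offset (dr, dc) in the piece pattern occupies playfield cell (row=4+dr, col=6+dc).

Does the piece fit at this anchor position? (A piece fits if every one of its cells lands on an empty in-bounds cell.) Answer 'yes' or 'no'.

Answer: no

Derivation:
Check each piece cell at anchor (4, 6):
  offset (0,0) -> (4,6): occupied ('#') -> FAIL
  offset (0,1) -> (4,7): empty -> OK
  offset (1,1) -> (5,7): occupied ('#') -> FAIL
  offset (2,1) -> (6,7): out of bounds -> FAIL
All cells valid: no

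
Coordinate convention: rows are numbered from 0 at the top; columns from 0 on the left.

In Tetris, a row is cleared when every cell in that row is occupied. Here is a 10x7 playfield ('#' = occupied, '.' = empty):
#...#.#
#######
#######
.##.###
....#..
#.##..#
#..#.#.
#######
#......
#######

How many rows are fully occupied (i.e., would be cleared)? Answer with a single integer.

Check each row:
  row 0: 4 empty cells -> not full
  row 1: 0 empty cells -> FULL (clear)
  row 2: 0 empty cells -> FULL (clear)
  row 3: 2 empty cells -> not full
  row 4: 6 empty cells -> not full
  row 5: 3 empty cells -> not full
  row 6: 4 empty cells -> not full
  row 7: 0 empty cells -> FULL (clear)
  row 8: 6 empty cells -> not full
  row 9: 0 empty cells -> FULL (clear)
Total rows cleared: 4

Answer: 4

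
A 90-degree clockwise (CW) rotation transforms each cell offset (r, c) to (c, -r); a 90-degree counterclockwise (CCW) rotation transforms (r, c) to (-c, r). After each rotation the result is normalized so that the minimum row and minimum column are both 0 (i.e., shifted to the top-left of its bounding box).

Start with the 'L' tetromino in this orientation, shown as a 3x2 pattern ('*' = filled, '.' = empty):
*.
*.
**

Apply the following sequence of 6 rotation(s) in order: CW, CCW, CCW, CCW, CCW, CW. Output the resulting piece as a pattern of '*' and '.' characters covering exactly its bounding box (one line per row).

Start:
*.
*.
**
After rotation 1 (CW):
***
*..
After rotation 2 (CCW):
*.
*.
**
After rotation 3 (CCW):
..*
***
After rotation 4 (CCW):
**
.*
.*
After rotation 5 (CCW):
***
*..
After rotation 6 (CW):
**
.*
.*

Answer: **
.*
.*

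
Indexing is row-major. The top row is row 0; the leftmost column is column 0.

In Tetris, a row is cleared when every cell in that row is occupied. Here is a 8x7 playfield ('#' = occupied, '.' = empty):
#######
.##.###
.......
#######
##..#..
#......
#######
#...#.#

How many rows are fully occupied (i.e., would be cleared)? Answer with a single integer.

Answer: 3

Derivation:
Check each row:
  row 0: 0 empty cells -> FULL (clear)
  row 1: 2 empty cells -> not full
  row 2: 7 empty cells -> not full
  row 3: 0 empty cells -> FULL (clear)
  row 4: 4 empty cells -> not full
  row 5: 6 empty cells -> not full
  row 6: 0 empty cells -> FULL (clear)
  row 7: 4 empty cells -> not full
Total rows cleared: 3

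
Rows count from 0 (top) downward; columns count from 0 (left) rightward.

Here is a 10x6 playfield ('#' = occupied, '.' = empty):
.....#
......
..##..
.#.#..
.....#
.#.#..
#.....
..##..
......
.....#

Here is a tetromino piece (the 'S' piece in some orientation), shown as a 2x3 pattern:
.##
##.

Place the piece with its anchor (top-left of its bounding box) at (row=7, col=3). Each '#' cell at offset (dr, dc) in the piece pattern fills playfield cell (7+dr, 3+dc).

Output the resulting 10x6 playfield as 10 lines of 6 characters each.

Answer: .....#
......
..##..
.#.#..
.....#
.#.#..
#.....
..####
...##.
.....#

Derivation:
Fill (7+0,3+1) = (7,4)
Fill (7+0,3+2) = (7,5)
Fill (7+1,3+0) = (8,3)
Fill (7+1,3+1) = (8,4)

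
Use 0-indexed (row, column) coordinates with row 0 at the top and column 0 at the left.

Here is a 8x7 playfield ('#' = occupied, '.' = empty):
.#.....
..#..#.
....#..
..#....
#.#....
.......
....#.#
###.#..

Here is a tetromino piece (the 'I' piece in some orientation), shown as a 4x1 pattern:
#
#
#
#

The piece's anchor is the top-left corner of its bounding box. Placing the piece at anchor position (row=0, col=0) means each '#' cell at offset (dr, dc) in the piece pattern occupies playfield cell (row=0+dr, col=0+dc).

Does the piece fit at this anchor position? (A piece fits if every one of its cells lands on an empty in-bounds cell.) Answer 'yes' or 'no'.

Check each piece cell at anchor (0, 0):
  offset (0,0) -> (0,0): empty -> OK
  offset (1,0) -> (1,0): empty -> OK
  offset (2,0) -> (2,0): empty -> OK
  offset (3,0) -> (3,0): empty -> OK
All cells valid: yes

Answer: yes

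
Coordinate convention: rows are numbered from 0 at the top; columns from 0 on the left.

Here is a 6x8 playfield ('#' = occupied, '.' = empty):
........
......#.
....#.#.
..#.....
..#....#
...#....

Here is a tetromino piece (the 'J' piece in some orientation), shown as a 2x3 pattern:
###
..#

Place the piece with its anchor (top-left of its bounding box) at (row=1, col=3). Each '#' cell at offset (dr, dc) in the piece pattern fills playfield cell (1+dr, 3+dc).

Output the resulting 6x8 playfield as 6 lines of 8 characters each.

Fill (1+0,3+0) = (1,3)
Fill (1+0,3+1) = (1,4)
Fill (1+0,3+2) = (1,5)
Fill (1+1,3+2) = (2,5)

Answer: ........
...####.
....###.
..#.....
..#....#
...#....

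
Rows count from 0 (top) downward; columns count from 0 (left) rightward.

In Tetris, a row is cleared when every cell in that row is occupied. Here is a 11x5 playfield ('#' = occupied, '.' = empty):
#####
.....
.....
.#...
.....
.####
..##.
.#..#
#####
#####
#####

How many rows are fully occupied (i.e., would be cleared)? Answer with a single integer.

Check each row:
  row 0: 0 empty cells -> FULL (clear)
  row 1: 5 empty cells -> not full
  row 2: 5 empty cells -> not full
  row 3: 4 empty cells -> not full
  row 4: 5 empty cells -> not full
  row 5: 1 empty cell -> not full
  row 6: 3 empty cells -> not full
  row 7: 3 empty cells -> not full
  row 8: 0 empty cells -> FULL (clear)
  row 9: 0 empty cells -> FULL (clear)
  row 10: 0 empty cells -> FULL (clear)
Total rows cleared: 4

Answer: 4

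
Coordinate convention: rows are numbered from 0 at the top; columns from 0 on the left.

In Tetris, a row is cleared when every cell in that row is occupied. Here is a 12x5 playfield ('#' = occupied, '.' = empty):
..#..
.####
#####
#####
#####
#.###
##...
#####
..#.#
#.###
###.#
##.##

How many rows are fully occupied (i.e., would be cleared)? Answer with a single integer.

Answer: 4

Derivation:
Check each row:
  row 0: 4 empty cells -> not full
  row 1: 1 empty cell -> not full
  row 2: 0 empty cells -> FULL (clear)
  row 3: 0 empty cells -> FULL (clear)
  row 4: 0 empty cells -> FULL (clear)
  row 5: 1 empty cell -> not full
  row 6: 3 empty cells -> not full
  row 7: 0 empty cells -> FULL (clear)
  row 8: 3 empty cells -> not full
  row 9: 1 empty cell -> not full
  row 10: 1 empty cell -> not full
  row 11: 1 empty cell -> not full
Total rows cleared: 4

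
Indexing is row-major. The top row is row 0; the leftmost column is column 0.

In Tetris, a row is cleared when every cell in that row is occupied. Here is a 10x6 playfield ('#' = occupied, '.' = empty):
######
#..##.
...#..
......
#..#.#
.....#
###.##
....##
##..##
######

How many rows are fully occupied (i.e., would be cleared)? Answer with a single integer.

Answer: 2

Derivation:
Check each row:
  row 0: 0 empty cells -> FULL (clear)
  row 1: 3 empty cells -> not full
  row 2: 5 empty cells -> not full
  row 3: 6 empty cells -> not full
  row 4: 3 empty cells -> not full
  row 5: 5 empty cells -> not full
  row 6: 1 empty cell -> not full
  row 7: 4 empty cells -> not full
  row 8: 2 empty cells -> not full
  row 9: 0 empty cells -> FULL (clear)
Total rows cleared: 2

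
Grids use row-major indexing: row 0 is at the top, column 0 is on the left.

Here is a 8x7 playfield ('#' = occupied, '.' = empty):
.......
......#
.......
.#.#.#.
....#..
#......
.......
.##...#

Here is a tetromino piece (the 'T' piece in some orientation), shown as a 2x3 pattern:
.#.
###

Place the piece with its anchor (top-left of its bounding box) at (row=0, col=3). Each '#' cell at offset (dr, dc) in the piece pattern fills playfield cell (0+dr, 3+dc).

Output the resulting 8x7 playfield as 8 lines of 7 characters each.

Answer: ....#..
...####
.......
.#.#.#.
....#..
#......
.......
.##...#

Derivation:
Fill (0+0,3+1) = (0,4)
Fill (0+1,3+0) = (1,3)
Fill (0+1,3+1) = (1,4)
Fill (0+1,3+2) = (1,5)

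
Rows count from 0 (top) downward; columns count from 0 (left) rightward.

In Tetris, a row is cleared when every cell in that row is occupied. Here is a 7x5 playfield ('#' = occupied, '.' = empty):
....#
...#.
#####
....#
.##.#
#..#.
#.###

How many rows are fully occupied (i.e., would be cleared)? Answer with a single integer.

Answer: 1

Derivation:
Check each row:
  row 0: 4 empty cells -> not full
  row 1: 4 empty cells -> not full
  row 2: 0 empty cells -> FULL (clear)
  row 3: 4 empty cells -> not full
  row 4: 2 empty cells -> not full
  row 5: 3 empty cells -> not full
  row 6: 1 empty cell -> not full
Total rows cleared: 1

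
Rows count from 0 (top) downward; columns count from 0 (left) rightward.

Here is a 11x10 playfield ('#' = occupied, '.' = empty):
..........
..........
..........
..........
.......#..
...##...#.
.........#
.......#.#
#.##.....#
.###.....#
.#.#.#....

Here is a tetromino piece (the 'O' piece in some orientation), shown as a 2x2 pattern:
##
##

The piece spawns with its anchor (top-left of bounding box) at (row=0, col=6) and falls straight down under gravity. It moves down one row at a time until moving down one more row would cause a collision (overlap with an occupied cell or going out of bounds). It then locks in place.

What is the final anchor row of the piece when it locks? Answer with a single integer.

Spawn at (row=0, col=6). Try each row:
  row 0: fits
  row 1: fits
  row 2: fits
  row 3: blocked -> lock at row 2

Answer: 2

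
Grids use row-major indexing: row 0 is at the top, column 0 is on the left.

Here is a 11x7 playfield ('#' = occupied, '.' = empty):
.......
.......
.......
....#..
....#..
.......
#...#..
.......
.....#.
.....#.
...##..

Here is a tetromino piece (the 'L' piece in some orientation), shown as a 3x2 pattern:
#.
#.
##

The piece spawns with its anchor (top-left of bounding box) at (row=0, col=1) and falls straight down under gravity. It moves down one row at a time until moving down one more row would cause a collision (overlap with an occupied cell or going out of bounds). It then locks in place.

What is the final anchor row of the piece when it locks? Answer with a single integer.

Answer: 8

Derivation:
Spawn at (row=0, col=1). Try each row:
  row 0: fits
  row 1: fits
  row 2: fits
  row 3: fits
  row 4: fits
  row 5: fits
  row 6: fits
  row 7: fits
  row 8: fits
  row 9: blocked -> lock at row 8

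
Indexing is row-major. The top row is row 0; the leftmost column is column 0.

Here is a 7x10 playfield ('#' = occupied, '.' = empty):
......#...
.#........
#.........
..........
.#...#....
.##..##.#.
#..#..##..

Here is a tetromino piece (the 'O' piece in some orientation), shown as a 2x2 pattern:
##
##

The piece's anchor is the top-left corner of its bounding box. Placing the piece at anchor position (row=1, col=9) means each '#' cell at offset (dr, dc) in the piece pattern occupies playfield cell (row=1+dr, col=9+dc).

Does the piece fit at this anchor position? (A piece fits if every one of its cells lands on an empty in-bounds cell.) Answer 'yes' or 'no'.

Check each piece cell at anchor (1, 9):
  offset (0,0) -> (1,9): empty -> OK
  offset (0,1) -> (1,10): out of bounds -> FAIL
  offset (1,0) -> (2,9): empty -> OK
  offset (1,1) -> (2,10): out of bounds -> FAIL
All cells valid: no

Answer: no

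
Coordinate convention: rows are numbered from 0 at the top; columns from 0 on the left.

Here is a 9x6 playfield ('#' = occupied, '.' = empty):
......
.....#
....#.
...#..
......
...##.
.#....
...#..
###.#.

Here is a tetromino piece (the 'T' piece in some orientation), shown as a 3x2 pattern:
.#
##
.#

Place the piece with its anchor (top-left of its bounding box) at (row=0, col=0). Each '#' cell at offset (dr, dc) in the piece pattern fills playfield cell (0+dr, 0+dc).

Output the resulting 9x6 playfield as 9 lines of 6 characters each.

Answer: .#....
##...#
.#..#.
...#..
......
...##.
.#....
...#..
###.#.

Derivation:
Fill (0+0,0+1) = (0,1)
Fill (0+1,0+0) = (1,0)
Fill (0+1,0+1) = (1,1)
Fill (0+2,0+1) = (2,1)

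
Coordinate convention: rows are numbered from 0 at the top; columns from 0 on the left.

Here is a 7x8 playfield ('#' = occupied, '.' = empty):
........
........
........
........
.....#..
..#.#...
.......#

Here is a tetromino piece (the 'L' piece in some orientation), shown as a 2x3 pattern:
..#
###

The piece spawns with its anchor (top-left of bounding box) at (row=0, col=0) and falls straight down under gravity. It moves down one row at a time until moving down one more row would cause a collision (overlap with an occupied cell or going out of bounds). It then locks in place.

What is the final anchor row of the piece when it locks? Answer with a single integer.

Spawn at (row=0, col=0). Try each row:
  row 0: fits
  row 1: fits
  row 2: fits
  row 3: fits
  row 4: blocked -> lock at row 3

Answer: 3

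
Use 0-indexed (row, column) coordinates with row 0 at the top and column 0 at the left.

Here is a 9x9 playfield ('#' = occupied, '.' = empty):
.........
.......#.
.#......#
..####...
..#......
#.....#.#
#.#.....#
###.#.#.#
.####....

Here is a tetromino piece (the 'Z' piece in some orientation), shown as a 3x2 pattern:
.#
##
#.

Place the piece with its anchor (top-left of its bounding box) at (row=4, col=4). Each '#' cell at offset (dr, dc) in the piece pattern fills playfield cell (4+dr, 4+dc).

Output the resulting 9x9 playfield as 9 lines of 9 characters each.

Answer: .........
.......#.
.#......#
..####...
..#..#...
#...###.#
#.#.#...#
###.#.#.#
.####....

Derivation:
Fill (4+0,4+1) = (4,5)
Fill (4+1,4+0) = (5,4)
Fill (4+1,4+1) = (5,5)
Fill (4+2,4+0) = (6,4)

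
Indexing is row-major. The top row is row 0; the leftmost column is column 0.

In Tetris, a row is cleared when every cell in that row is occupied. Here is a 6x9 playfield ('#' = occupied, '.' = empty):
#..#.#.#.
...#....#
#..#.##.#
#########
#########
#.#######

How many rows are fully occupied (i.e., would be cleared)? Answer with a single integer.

Answer: 2

Derivation:
Check each row:
  row 0: 5 empty cells -> not full
  row 1: 7 empty cells -> not full
  row 2: 4 empty cells -> not full
  row 3: 0 empty cells -> FULL (clear)
  row 4: 0 empty cells -> FULL (clear)
  row 5: 1 empty cell -> not full
Total rows cleared: 2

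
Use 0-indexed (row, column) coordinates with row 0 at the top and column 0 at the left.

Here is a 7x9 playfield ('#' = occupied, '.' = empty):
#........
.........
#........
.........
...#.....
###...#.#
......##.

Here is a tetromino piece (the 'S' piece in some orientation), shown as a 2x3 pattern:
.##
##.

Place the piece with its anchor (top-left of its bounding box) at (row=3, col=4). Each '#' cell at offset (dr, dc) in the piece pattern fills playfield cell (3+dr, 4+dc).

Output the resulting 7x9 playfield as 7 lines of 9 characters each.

Answer: #........
.........
#........
.....##..
...###...
###...#.#
......##.

Derivation:
Fill (3+0,4+1) = (3,5)
Fill (3+0,4+2) = (3,6)
Fill (3+1,4+0) = (4,4)
Fill (3+1,4+1) = (4,5)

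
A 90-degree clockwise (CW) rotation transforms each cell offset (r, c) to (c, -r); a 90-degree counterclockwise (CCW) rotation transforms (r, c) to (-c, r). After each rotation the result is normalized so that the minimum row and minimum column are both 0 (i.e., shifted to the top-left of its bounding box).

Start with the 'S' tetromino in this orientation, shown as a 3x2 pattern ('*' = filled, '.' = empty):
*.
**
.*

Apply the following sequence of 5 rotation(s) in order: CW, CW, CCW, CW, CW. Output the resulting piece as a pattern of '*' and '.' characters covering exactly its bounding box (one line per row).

Start:
*.
**
.*
After rotation 1 (CW):
.**
**.
After rotation 2 (CW):
*.
**
.*
After rotation 3 (CCW):
.**
**.
After rotation 4 (CW):
*.
**
.*
After rotation 5 (CW):
.**
**.

Answer: .**
**.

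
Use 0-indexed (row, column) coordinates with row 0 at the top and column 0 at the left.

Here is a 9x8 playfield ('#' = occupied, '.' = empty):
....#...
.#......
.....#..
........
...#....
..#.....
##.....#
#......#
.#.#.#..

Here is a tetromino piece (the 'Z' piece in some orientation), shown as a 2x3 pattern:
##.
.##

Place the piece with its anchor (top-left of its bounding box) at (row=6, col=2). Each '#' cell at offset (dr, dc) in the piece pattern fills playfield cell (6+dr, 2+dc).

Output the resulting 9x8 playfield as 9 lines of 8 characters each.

Answer: ....#...
.#......
.....#..
........
...#....
..#.....
####...#
#..##..#
.#.#.#..

Derivation:
Fill (6+0,2+0) = (6,2)
Fill (6+0,2+1) = (6,3)
Fill (6+1,2+1) = (7,3)
Fill (6+1,2+2) = (7,4)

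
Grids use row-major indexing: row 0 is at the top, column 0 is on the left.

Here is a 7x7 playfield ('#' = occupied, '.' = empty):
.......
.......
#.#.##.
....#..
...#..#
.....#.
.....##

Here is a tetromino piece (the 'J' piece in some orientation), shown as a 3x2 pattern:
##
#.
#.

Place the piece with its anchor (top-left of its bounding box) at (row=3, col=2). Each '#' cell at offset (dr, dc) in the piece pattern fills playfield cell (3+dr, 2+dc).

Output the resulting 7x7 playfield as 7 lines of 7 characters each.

Fill (3+0,2+0) = (3,2)
Fill (3+0,2+1) = (3,3)
Fill (3+1,2+0) = (4,2)
Fill (3+2,2+0) = (5,2)

Answer: .......
.......
#.#.##.
..###..
..##..#
..#..#.
.....##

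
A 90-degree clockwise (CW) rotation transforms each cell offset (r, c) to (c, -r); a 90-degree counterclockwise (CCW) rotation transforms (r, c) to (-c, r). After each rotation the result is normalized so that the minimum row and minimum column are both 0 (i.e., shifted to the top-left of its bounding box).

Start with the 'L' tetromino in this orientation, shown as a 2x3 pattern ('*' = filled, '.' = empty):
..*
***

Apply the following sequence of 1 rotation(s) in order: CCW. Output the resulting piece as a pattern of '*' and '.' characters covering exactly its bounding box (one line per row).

Answer: **
.*
.*

Derivation:
Start:
..*
***
After rotation 1 (CCW):
**
.*
.*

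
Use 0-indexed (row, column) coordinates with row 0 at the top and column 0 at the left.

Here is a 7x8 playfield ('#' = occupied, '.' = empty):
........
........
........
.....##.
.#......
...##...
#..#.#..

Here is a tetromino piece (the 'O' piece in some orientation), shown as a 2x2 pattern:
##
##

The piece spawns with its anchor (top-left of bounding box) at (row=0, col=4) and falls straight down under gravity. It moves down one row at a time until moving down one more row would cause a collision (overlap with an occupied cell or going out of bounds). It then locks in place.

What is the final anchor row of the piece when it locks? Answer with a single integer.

Spawn at (row=0, col=4). Try each row:
  row 0: fits
  row 1: fits
  row 2: blocked -> lock at row 1

Answer: 1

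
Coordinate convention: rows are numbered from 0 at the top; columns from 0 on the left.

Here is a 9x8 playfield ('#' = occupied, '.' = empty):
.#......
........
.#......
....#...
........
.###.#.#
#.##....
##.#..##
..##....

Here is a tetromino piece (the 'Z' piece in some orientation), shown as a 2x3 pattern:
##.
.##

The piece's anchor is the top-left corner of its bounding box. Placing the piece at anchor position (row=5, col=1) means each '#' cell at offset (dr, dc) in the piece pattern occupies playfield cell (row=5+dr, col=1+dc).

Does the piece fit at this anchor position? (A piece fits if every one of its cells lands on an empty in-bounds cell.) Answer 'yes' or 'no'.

Answer: no

Derivation:
Check each piece cell at anchor (5, 1):
  offset (0,0) -> (5,1): occupied ('#') -> FAIL
  offset (0,1) -> (5,2): occupied ('#') -> FAIL
  offset (1,1) -> (6,2): occupied ('#') -> FAIL
  offset (1,2) -> (6,3): occupied ('#') -> FAIL
All cells valid: no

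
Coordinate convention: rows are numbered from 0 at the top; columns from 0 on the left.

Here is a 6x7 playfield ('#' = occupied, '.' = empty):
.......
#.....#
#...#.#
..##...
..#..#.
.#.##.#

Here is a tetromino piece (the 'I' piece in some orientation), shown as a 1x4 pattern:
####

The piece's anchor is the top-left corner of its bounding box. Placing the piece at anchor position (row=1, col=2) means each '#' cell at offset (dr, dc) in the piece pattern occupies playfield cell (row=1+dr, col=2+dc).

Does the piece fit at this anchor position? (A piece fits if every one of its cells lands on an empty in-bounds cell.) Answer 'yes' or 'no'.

Answer: yes

Derivation:
Check each piece cell at anchor (1, 2):
  offset (0,0) -> (1,2): empty -> OK
  offset (0,1) -> (1,3): empty -> OK
  offset (0,2) -> (1,4): empty -> OK
  offset (0,3) -> (1,5): empty -> OK
All cells valid: yes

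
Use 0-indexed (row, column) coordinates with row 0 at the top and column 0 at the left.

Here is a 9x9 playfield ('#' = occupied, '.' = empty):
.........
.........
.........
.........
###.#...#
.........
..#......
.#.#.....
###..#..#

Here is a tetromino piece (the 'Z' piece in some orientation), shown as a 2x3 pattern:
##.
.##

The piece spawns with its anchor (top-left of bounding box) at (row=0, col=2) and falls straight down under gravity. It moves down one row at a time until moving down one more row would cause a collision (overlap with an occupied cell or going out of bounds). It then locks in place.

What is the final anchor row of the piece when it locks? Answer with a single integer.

Answer: 2

Derivation:
Spawn at (row=0, col=2). Try each row:
  row 0: fits
  row 1: fits
  row 2: fits
  row 3: blocked -> lock at row 2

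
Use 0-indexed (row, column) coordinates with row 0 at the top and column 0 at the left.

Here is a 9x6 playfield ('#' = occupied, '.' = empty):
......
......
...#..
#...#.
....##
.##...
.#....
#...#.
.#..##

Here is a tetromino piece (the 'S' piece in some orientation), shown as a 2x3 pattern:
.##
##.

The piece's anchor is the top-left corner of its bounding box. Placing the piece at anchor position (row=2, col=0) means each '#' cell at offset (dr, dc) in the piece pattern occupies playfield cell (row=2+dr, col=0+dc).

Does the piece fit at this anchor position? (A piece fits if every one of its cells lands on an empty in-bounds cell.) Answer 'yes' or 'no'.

Check each piece cell at anchor (2, 0):
  offset (0,1) -> (2,1): empty -> OK
  offset (0,2) -> (2,2): empty -> OK
  offset (1,0) -> (3,0): occupied ('#') -> FAIL
  offset (1,1) -> (3,1): empty -> OK
All cells valid: no

Answer: no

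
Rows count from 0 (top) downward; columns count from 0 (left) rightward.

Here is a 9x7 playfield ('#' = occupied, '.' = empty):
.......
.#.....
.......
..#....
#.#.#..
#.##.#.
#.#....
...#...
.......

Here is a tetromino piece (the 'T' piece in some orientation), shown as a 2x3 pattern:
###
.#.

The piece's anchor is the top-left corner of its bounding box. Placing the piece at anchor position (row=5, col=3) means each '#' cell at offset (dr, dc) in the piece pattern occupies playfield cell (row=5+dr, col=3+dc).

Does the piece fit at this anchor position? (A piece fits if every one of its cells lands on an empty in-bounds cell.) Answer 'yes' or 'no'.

Check each piece cell at anchor (5, 3):
  offset (0,0) -> (5,3): occupied ('#') -> FAIL
  offset (0,1) -> (5,4): empty -> OK
  offset (0,2) -> (5,5): occupied ('#') -> FAIL
  offset (1,1) -> (6,4): empty -> OK
All cells valid: no

Answer: no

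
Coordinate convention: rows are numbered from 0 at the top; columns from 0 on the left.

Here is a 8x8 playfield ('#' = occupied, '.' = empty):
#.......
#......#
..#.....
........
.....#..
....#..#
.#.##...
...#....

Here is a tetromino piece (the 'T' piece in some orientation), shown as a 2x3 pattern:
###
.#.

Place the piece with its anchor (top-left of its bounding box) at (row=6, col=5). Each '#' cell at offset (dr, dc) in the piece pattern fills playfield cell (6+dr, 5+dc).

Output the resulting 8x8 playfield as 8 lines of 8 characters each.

Answer: #.......
#......#
..#.....
........
.....#..
....#..#
.#.#####
...#..#.

Derivation:
Fill (6+0,5+0) = (6,5)
Fill (6+0,5+1) = (6,6)
Fill (6+0,5+2) = (6,7)
Fill (6+1,5+1) = (7,6)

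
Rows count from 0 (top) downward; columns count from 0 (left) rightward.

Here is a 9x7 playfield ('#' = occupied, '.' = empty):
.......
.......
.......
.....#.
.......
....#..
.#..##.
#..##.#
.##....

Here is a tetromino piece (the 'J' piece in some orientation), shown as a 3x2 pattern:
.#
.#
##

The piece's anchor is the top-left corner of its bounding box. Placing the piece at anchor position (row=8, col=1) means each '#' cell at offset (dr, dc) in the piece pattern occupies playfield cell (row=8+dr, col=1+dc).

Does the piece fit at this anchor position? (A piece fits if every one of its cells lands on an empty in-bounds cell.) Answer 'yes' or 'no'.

Check each piece cell at anchor (8, 1):
  offset (0,1) -> (8,2): occupied ('#') -> FAIL
  offset (1,1) -> (9,2): out of bounds -> FAIL
  offset (2,0) -> (10,1): out of bounds -> FAIL
  offset (2,1) -> (10,2): out of bounds -> FAIL
All cells valid: no

Answer: no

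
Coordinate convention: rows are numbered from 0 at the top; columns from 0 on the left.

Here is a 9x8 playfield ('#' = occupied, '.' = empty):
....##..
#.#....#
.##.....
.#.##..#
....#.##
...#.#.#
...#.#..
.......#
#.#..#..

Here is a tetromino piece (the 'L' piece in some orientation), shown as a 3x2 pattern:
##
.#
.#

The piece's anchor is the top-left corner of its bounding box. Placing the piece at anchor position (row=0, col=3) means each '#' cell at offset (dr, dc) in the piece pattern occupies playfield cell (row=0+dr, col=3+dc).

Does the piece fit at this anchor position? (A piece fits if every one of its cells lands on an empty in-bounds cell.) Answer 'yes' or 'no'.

Check each piece cell at anchor (0, 3):
  offset (0,0) -> (0,3): empty -> OK
  offset (0,1) -> (0,4): occupied ('#') -> FAIL
  offset (1,1) -> (1,4): empty -> OK
  offset (2,1) -> (2,4): empty -> OK
All cells valid: no

Answer: no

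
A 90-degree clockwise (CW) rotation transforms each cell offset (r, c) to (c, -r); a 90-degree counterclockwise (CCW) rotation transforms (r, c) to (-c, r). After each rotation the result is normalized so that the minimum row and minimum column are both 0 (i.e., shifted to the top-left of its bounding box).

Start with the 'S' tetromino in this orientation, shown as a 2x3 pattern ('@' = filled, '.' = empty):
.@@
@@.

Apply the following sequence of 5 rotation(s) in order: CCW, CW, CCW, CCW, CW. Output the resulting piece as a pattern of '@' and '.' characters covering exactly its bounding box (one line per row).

Start:
.@@
@@.
After rotation 1 (CCW):
@.
@@
.@
After rotation 2 (CW):
.@@
@@.
After rotation 3 (CCW):
@.
@@
.@
After rotation 4 (CCW):
.@@
@@.
After rotation 5 (CW):
@.
@@
.@

Answer: @.
@@
.@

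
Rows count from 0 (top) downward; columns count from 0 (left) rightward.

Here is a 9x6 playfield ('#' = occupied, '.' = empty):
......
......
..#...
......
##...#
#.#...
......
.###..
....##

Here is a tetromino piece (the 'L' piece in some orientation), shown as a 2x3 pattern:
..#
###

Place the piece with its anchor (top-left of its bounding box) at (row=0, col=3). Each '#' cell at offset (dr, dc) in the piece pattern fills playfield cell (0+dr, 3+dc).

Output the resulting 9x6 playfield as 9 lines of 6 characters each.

Answer: .....#
...###
..#...
......
##...#
#.#...
......
.###..
....##

Derivation:
Fill (0+0,3+2) = (0,5)
Fill (0+1,3+0) = (1,3)
Fill (0+1,3+1) = (1,4)
Fill (0+1,3+2) = (1,5)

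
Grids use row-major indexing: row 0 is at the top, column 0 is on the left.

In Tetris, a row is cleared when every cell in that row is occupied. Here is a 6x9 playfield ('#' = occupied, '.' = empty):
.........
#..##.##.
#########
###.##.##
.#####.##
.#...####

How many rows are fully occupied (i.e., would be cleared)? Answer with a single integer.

Check each row:
  row 0: 9 empty cells -> not full
  row 1: 4 empty cells -> not full
  row 2: 0 empty cells -> FULL (clear)
  row 3: 2 empty cells -> not full
  row 4: 2 empty cells -> not full
  row 5: 4 empty cells -> not full
Total rows cleared: 1

Answer: 1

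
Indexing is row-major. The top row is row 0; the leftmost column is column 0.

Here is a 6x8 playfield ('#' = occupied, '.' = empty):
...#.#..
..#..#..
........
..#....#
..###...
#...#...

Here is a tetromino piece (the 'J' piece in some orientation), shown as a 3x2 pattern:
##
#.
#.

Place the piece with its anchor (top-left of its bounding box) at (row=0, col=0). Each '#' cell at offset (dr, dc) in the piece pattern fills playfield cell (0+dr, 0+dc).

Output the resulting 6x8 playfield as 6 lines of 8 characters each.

Answer: ##.#.#..
#.#..#..
#.......
..#....#
..###...
#...#...

Derivation:
Fill (0+0,0+0) = (0,0)
Fill (0+0,0+1) = (0,1)
Fill (0+1,0+0) = (1,0)
Fill (0+2,0+0) = (2,0)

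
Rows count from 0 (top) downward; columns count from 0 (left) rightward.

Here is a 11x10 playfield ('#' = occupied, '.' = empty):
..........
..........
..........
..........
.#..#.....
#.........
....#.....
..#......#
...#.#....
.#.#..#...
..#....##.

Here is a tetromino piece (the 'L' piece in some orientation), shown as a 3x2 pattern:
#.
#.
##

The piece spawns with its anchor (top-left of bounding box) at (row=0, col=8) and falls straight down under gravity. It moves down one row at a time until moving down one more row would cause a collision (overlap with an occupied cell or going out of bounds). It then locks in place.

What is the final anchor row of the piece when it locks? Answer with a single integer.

Spawn at (row=0, col=8). Try each row:
  row 0: fits
  row 1: fits
  row 2: fits
  row 3: fits
  row 4: fits
  row 5: blocked -> lock at row 4

Answer: 4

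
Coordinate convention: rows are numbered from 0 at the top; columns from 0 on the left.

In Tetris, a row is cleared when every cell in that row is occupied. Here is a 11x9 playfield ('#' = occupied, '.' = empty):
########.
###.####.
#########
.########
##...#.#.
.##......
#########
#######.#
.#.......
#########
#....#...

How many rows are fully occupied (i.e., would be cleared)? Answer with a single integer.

Check each row:
  row 0: 1 empty cell -> not full
  row 1: 2 empty cells -> not full
  row 2: 0 empty cells -> FULL (clear)
  row 3: 1 empty cell -> not full
  row 4: 5 empty cells -> not full
  row 5: 7 empty cells -> not full
  row 6: 0 empty cells -> FULL (clear)
  row 7: 1 empty cell -> not full
  row 8: 8 empty cells -> not full
  row 9: 0 empty cells -> FULL (clear)
  row 10: 7 empty cells -> not full
Total rows cleared: 3

Answer: 3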